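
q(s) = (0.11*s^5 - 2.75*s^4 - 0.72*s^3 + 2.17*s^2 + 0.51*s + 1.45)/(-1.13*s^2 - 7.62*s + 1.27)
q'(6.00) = 12.01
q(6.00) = 32.67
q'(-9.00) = 118.71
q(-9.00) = 1099.66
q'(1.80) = 2.57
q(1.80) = 1.34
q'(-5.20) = 268.47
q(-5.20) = -219.58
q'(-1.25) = 1.53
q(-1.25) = -0.16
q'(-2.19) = 7.82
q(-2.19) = -4.03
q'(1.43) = 1.83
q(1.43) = 0.53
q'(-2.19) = 7.82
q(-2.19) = -4.03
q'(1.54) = 2.04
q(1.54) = 0.74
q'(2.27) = 3.63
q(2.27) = 2.79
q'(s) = (2.26*s + 7.62)*(0.11*s^5 - 2.75*s^4 - 0.72*s^3 + 2.17*s^2 + 0.51*s + 1.45)/(-1.13*s^2 - 7.62*s + 1.27)^2 + (0.55*s^4 - 11.0*s^3 - 2.16*s^2 + 4.34*s + 0.51)/(-1.13*s^2 - 7.62*s + 1.27)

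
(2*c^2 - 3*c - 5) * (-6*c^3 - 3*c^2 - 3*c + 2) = -12*c^5 + 12*c^4 + 33*c^3 + 28*c^2 + 9*c - 10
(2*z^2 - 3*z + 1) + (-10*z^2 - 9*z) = -8*z^2 - 12*z + 1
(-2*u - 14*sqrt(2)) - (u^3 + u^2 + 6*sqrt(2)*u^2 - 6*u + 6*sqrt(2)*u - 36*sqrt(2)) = -u^3 - 6*sqrt(2)*u^2 - u^2 - 6*sqrt(2)*u + 4*u + 22*sqrt(2)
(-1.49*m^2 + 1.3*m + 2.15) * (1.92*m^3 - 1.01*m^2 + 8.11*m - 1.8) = -2.8608*m^5 + 4.0009*m^4 - 9.2689*m^3 + 11.0535*m^2 + 15.0965*m - 3.87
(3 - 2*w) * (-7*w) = 14*w^2 - 21*w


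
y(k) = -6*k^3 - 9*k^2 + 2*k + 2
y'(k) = -18*k^2 - 18*k + 2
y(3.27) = -297.49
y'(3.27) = -249.33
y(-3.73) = 180.69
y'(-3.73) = -181.29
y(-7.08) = 1666.07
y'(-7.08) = -772.84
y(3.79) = -446.34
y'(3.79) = -324.77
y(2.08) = -86.77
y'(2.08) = -113.32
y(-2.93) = 69.80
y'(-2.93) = -99.79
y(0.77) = -4.54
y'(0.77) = -22.53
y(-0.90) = -2.72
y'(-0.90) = 3.62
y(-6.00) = 962.00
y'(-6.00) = -538.00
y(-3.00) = 77.00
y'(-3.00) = -106.00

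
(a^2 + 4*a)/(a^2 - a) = (a + 4)/(a - 1)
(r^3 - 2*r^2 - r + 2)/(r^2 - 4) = (r^2 - 1)/(r + 2)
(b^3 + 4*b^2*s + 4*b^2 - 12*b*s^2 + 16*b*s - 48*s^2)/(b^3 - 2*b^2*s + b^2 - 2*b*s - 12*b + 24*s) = (b + 6*s)/(b - 3)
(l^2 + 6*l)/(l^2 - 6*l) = (l + 6)/(l - 6)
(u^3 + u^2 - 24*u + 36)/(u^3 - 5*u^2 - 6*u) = (-u^3 - u^2 + 24*u - 36)/(u*(-u^2 + 5*u + 6))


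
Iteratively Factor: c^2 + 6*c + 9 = (c + 3)*(c + 3)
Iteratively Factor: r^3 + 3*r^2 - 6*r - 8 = (r - 2)*(r^2 + 5*r + 4) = (r - 2)*(r + 4)*(r + 1)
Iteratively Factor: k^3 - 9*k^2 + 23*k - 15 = (k - 5)*(k^2 - 4*k + 3) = (k - 5)*(k - 3)*(k - 1)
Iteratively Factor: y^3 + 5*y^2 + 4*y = (y + 4)*(y^2 + y) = y*(y + 4)*(y + 1)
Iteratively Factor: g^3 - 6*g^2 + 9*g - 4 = (g - 1)*(g^2 - 5*g + 4) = (g - 4)*(g - 1)*(g - 1)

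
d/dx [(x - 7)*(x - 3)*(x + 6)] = 3*x^2 - 8*x - 39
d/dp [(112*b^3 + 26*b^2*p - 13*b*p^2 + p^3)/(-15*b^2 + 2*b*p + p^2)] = (-614*b^4 + 166*b^3*p - 97*b^2*p^2 + 4*b*p^3 + p^4)/(225*b^4 - 60*b^3*p - 26*b^2*p^2 + 4*b*p^3 + p^4)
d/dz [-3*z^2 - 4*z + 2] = -6*z - 4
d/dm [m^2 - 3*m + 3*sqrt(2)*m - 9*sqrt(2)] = 2*m - 3 + 3*sqrt(2)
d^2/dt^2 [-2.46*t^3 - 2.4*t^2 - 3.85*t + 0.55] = -14.76*t - 4.8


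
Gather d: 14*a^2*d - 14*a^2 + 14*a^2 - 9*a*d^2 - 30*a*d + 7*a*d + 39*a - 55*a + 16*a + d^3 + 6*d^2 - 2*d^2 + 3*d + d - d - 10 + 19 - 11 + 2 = d^3 + d^2*(4 - 9*a) + d*(14*a^2 - 23*a + 3)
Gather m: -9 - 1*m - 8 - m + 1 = -2*m - 16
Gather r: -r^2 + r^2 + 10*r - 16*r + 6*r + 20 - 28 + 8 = 0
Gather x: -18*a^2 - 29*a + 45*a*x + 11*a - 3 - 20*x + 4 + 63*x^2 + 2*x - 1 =-18*a^2 - 18*a + 63*x^2 + x*(45*a - 18)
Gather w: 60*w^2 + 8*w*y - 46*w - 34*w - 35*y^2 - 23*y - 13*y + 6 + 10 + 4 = 60*w^2 + w*(8*y - 80) - 35*y^2 - 36*y + 20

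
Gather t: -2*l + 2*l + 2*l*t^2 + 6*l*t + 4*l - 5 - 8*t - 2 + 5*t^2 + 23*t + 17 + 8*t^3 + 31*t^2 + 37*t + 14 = 4*l + 8*t^3 + t^2*(2*l + 36) + t*(6*l + 52) + 24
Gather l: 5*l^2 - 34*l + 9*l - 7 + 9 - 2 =5*l^2 - 25*l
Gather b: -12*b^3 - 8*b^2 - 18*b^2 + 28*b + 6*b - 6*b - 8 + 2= -12*b^3 - 26*b^2 + 28*b - 6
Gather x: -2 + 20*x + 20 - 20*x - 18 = 0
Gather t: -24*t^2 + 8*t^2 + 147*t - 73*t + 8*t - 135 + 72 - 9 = -16*t^2 + 82*t - 72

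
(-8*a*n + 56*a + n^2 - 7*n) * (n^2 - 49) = -8*a*n^3 + 56*a*n^2 + 392*a*n - 2744*a + n^4 - 7*n^3 - 49*n^2 + 343*n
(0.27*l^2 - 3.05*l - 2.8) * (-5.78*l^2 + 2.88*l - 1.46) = -1.5606*l^4 + 18.4066*l^3 + 7.0058*l^2 - 3.611*l + 4.088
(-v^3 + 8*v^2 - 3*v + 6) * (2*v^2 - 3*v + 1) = -2*v^5 + 19*v^4 - 31*v^3 + 29*v^2 - 21*v + 6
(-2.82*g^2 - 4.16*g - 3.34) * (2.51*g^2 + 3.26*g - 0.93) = -7.0782*g^4 - 19.6348*g^3 - 19.3224*g^2 - 7.0196*g + 3.1062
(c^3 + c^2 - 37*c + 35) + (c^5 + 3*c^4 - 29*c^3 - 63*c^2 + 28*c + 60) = c^5 + 3*c^4 - 28*c^3 - 62*c^2 - 9*c + 95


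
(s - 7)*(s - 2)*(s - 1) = s^3 - 10*s^2 + 23*s - 14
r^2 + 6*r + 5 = (r + 1)*(r + 5)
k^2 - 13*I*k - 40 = (k - 8*I)*(k - 5*I)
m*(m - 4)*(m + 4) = m^3 - 16*m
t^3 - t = t*(t - 1)*(t + 1)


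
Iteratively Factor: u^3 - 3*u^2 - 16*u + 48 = (u - 3)*(u^2 - 16) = (u - 3)*(u + 4)*(u - 4)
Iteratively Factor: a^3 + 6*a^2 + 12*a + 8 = (a + 2)*(a^2 + 4*a + 4) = (a + 2)^2*(a + 2)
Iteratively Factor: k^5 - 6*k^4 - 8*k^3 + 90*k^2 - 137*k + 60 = (k - 1)*(k^4 - 5*k^3 - 13*k^2 + 77*k - 60) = (k - 1)^2*(k^3 - 4*k^2 - 17*k + 60) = (k - 3)*(k - 1)^2*(k^2 - k - 20) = (k - 5)*(k - 3)*(k - 1)^2*(k + 4)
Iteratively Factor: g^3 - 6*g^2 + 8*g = (g - 2)*(g^2 - 4*g) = g*(g - 2)*(g - 4)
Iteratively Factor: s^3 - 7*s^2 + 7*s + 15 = (s + 1)*(s^2 - 8*s + 15) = (s - 3)*(s + 1)*(s - 5)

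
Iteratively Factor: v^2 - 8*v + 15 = (v - 5)*(v - 3)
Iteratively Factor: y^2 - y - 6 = (y - 3)*(y + 2)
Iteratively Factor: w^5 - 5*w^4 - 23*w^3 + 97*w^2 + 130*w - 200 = (w + 2)*(w^4 - 7*w^3 - 9*w^2 + 115*w - 100) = (w + 2)*(w + 4)*(w^3 - 11*w^2 + 35*w - 25) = (w - 1)*(w + 2)*(w + 4)*(w^2 - 10*w + 25) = (w - 5)*(w - 1)*(w + 2)*(w + 4)*(w - 5)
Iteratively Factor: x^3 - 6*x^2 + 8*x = (x - 2)*(x^2 - 4*x) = (x - 4)*(x - 2)*(x)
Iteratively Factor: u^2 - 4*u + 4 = (u - 2)*(u - 2)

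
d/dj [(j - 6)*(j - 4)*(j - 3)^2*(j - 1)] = 5*j^4 - 68*j^3 + 327*j^2 - 654*j + 450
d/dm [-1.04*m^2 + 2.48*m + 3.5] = 2.48 - 2.08*m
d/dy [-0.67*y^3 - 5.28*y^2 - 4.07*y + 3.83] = -2.01*y^2 - 10.56*y - 4.07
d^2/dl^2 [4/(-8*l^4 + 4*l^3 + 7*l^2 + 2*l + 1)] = 8*((48*l^2 - 12*l - 7)*(-8*l^4 + 4*l^3 + 7*l^2 + 2*l + 1) + 4*(-16*l^3 + 6*l^2 + 7*l + 1)^2)/(-8*l^4 + 4*l^3 + 7*l^2 + 2*l + 1)^3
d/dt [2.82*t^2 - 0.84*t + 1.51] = 5.64*t - 0.84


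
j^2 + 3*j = j*(j + 3)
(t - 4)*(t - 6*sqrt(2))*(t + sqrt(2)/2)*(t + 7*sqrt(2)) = t^4 - 4*t^3 + 3*sqrt(2)*t^3/2 - 83*t^2 - 6*sqrt(2)*t^2 - 42*sqrt(2)*t + 332*t + 168*sqrt(2)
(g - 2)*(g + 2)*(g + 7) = g^3 + 7*g^2 - 4*g - 28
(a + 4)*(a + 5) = a^2 + 9*a + 20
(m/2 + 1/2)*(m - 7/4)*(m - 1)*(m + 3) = m^4/2 + 5*m^3/8 - 25*m^2/8 - 5*m/8 + 21/8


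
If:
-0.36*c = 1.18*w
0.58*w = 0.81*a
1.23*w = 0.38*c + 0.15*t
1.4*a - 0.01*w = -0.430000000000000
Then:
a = -0.31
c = 1.42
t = -7.15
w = -0.43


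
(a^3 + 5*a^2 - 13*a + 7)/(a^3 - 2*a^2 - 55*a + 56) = (a - 1)/(a - 8)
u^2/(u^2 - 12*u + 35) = u^2/(u^2 - 12*u + 35)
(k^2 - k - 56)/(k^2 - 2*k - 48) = (k + 7)/(k + 6)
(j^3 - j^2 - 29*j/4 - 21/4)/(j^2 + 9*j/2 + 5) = (4*j^3 - 4*j^2 - 29*j - 21)/(2*(2*j^2 + 9*j + 10))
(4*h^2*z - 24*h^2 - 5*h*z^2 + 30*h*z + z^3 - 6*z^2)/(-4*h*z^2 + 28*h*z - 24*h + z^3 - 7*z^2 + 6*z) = (-h + z)/(z - 1)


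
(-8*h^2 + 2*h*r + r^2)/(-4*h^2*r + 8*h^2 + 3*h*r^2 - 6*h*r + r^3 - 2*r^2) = (-2*h + r)/(-h*r + 2*h + r^2 - 2*r)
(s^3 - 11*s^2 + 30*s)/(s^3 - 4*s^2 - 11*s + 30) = s*(s - 6)/(s^2 + s - 6)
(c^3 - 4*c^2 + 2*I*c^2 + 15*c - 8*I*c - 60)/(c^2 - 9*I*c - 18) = (c^2 + c*(-4 + 5*I) - 20*I)/(c - 6*I)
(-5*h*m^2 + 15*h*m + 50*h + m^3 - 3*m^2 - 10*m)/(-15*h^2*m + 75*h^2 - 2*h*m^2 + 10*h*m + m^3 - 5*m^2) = (m + 2)/(3*h + m)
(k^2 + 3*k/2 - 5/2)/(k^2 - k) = (k + 5/2)/k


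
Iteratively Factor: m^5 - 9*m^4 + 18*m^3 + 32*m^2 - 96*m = (m - 4)*(m^4 - 5*m^3 - 2*m^2 + 24*m) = (m - 4)^2*(m^3 - m^2 - 6*m) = (m - 4)^2*(m + 2)*(m^2 - 3*m) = m*(m - 4)^2*(m + 2)*(m - 3)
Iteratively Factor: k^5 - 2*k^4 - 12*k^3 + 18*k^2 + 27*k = (k + 3)*(k^4 - 5*k^3 + 3*k^2 + 9*k) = k*(k + 3)*(k^3 - 5*k^2 + 3*k + 9) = k*(k - 3)*(k + 3)*(k^2 - 2*k - 3) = k*(k - 3)*(k + 1)*(k + 3)*(k - 3)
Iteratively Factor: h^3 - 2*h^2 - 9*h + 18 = (h - 3)*(h^2 + h - 6) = (h - 3)*(h - 2)*(h + 3)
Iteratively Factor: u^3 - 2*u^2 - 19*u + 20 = (u + 4)*(u^2 - 6*u + 5) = (u - 5)*(u + 4)*(u - 1)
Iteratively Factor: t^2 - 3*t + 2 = (t - 1)*(t - 2)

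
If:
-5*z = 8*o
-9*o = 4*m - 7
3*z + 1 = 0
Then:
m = 41/32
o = 5/24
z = -1/3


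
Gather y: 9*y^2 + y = 9*y^2 + y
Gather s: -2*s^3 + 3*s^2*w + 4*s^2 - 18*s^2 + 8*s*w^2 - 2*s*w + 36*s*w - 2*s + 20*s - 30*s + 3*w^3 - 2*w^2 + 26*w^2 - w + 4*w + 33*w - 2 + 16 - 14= -2*s^3 + s^2*(3*w - 14) + s*(8*w^2 + 34*w - 12) + 3*w^3 + 24*w^2 + 36*w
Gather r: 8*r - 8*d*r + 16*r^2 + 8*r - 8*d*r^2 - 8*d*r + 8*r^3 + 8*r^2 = 8*r^3 + r^2*(24 - 8*d) + r*(16 - 16*d)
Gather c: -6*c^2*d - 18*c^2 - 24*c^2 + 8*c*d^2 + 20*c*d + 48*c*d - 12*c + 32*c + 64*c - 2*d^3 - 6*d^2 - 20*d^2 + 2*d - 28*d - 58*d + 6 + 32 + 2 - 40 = c^2*(-6*d - 42) + c*(8*d^2 + 68*d + 84) - 2*d^3 - 26*d^2 - 84*d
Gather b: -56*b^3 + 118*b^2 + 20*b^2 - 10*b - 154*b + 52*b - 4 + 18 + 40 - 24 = -56*b^3 + 138*b^2 - 112*b + 30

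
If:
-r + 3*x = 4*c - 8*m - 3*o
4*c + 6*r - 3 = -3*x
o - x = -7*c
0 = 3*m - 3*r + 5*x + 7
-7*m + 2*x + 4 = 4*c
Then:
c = -1404/9037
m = 3450/9037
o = 1021/9037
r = 9858/9037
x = -8807/9037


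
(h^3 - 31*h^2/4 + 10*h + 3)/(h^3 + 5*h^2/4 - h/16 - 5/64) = 16*(h^2 - 8*h + 12)/(16*h^2 + 16*h - 5)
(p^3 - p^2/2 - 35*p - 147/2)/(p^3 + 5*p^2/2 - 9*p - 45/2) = (2*p^2 - 7*p - 49)/(2*p^2 - p - 15)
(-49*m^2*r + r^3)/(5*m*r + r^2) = (-49*m^2 + r^2)/(5*m + r)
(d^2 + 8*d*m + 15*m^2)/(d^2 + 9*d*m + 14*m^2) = (d^2 + 8*d*m + 15*m^2)/(d^2 + 9*d*m + 14*m^2)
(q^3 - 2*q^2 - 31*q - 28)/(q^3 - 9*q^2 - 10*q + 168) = (q + 1)/(q - 6)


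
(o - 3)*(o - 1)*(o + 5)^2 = o^4 + 6*o^3 - 12*o^2 - 70*o + 75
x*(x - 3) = x^2 - 3*x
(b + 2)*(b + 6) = b^2 + 8*b + 12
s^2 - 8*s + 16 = (s - 4)^2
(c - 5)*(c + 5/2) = c^2 - 5*c/2 - 25/2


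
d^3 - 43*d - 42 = (d - 7)*(d + 1)*(d + 6)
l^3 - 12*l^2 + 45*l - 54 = (l - 6)*(l - 3)^2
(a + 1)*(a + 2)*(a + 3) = a^3 + 6*a^2 + 11*a + 6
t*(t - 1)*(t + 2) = t^3 + t^2 - 2*t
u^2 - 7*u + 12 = (u - 4)*(u - 3)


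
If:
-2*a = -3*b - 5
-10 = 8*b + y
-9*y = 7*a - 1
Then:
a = 29/41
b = -49/41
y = -18/41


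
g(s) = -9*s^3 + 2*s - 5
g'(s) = 2 - 27*s^2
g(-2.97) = 224.84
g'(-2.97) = -236.16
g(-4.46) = 784.53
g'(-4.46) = -535.07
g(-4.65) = 890.60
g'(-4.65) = -581.81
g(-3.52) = 380.49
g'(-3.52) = -332.54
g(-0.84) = -1.35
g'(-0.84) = -17.05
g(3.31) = -324.76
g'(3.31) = -293.81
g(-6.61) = 2581.02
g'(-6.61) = -1177.69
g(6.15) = -2086.18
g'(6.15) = -1019.21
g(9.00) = -6548.00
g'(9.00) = -2185.00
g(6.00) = -1937.00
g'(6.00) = -970.00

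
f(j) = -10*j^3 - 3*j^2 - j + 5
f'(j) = -30*j^2 - 6*j - 1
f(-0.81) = 9.16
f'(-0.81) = -15.82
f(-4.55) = 889.41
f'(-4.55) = -594.78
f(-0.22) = 5.18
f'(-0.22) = -1.13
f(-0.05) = 5.04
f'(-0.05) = -0.78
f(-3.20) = 305.16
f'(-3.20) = -289.00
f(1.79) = -63.76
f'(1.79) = -107.86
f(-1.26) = 21.50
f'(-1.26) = -41.07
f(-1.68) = 45.63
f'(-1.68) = -75.59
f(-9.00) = 7061.00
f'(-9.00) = -2377.00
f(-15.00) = 33095.00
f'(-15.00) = -6661.00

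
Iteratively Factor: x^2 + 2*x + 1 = (x + 1)*(x + 1)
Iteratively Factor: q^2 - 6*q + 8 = (q - 4)*(q - 2)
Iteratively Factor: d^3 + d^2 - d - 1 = (d + 1)*(d^2 - 1) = (d - 1)*(d + 1)*(d + 1)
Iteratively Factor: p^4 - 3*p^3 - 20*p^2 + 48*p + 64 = (p - 4)*(p^3 + p^2 - 16*p - 16) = (p - 4)*(p + 4)*(p^2 - 3*p - 4) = (p - 4)^2*(p + 4)*(p + 1)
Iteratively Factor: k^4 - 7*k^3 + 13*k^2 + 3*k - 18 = (k - 3)*(k^3 - 4*k^2 + k + 6) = (k - 3)*(k - 2)*(k^2 - 2*k - 3) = (k - 3)*(k - 2)*(k + 1)*(k - 3)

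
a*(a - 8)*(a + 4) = a^3 - 4*a^2 - 32*a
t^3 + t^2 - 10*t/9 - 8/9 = (t - 1)*(t + 2/3)*(t + 4/3)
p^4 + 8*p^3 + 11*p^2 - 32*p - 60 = (p - 2)*(p + 2)*(p + 3)*(p + 5)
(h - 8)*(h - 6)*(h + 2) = h^3 - 12*h^2 + 20*h + 96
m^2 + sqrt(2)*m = m*(m + sqrt(2))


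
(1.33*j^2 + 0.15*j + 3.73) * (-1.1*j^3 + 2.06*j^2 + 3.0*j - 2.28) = -1.463*j^5 + 2.5748*j^4 + 0.196*j^3 + 5.1014*j^2 + 10.848*j - 8.5044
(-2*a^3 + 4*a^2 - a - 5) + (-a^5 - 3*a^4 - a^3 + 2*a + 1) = -a^5 - 3*a^4 - 3*a^3 + 4*a^2 + a - 4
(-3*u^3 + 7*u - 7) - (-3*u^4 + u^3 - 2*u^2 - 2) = 3*u^4 - 4*u^3 + 2*u^2 + 7*u - 5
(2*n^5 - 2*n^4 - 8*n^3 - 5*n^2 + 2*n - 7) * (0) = 0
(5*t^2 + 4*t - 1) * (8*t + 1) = 40*t^3 + 37*t^2 - 4*t - 1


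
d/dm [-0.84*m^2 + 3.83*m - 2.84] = 3.83 - 1.68*m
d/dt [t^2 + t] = 2*t + 1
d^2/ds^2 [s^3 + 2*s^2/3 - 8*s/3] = 6*s + 4/3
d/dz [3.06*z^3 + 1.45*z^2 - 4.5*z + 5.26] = 9.18*z^2 + 2.9*z - 4.5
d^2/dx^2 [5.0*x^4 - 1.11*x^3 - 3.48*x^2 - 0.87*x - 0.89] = 60.0*x^2 - 6.66*x - 6.96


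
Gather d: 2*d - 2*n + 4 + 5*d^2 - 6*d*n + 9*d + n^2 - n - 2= 5*d^2 + d*(11 - 6*n) + n^2 - 3*n + 2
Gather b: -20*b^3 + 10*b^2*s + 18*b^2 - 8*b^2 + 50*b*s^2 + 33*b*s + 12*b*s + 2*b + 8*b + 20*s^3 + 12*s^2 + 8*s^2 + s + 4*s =-20*b^3 + b^2*(10*s + 10) + b*(50*s^2 + 45*s + 10) + 20*s^3 + 20*s^2 + 5*s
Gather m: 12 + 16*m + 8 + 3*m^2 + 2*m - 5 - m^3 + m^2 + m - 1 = -m^3 + 4*m^2 + 19*m + 14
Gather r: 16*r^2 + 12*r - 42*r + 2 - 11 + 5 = 16*r^2 - 30*r - 4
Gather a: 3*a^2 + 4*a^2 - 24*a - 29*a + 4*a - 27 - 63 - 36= 7*a^2 - 49*a - 126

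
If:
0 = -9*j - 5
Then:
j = -5/9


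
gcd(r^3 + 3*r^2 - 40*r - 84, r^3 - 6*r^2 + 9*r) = 1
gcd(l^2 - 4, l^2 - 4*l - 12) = l + 2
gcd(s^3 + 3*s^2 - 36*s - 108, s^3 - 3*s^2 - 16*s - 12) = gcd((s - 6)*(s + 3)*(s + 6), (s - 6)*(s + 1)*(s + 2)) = s - 6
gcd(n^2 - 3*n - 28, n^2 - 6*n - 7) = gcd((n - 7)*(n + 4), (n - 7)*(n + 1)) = n - 7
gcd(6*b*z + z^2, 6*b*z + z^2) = 6*b*z + z^2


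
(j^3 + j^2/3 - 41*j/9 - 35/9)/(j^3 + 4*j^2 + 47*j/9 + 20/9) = (3*j - 7)/(3*j + 4)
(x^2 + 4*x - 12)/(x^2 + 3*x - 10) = (x + 6)/(x + 5)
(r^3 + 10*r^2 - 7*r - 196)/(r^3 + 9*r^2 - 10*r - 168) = (r + 7)/(r + 6)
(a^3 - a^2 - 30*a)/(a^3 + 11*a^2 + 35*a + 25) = a*(a - 6)/(a^2 + 6*a + 5)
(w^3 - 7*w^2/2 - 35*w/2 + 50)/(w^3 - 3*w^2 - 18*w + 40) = (w - 5/2)/(w - 2)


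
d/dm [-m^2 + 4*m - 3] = 4 - 2*m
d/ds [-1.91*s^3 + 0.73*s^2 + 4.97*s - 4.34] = -5.73*s^2 + 1.46*s + 4.97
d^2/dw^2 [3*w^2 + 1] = 6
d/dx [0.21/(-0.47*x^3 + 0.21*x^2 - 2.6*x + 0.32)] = (0.2961*x^2 - 0.0882*x + 0.546)/(0.47*x^3 - 0.21*x^2 + 2.6*x - 0.32)^2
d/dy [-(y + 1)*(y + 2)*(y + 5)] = -3*y^2 - 16*y - 17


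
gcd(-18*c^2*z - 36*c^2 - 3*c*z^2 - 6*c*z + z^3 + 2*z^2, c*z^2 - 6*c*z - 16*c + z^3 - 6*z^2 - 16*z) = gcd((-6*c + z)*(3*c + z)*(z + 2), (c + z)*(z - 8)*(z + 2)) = z + 2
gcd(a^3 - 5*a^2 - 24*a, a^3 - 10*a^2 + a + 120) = a^2 - 5*a - 24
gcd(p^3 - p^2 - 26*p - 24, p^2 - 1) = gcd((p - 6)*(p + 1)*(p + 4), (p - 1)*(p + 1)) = p + 1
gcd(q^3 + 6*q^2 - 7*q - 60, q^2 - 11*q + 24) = q - 3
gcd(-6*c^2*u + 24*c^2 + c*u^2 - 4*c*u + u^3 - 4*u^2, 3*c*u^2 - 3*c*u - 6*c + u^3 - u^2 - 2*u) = 3*c + u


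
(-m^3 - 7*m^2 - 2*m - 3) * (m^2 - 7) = -m^5 - 7*m^4 + 5*m^3 + 46*m^2 + 14*m + 21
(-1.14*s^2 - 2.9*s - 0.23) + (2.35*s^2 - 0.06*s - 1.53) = 1.21*s^2 - 2.96*s - 1.76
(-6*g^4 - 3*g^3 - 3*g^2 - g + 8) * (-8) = 48*g^4 + 24*g^3 + 24*g^2 + 8*g - 64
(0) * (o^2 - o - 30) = 0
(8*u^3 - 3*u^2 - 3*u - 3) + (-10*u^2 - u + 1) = 8*u^3 - 13*u^2 - 4*u - 2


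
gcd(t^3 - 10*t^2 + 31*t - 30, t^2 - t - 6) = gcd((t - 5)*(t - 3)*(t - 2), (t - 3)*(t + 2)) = t - 3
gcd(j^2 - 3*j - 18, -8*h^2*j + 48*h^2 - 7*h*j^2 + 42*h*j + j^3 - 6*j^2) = j - 6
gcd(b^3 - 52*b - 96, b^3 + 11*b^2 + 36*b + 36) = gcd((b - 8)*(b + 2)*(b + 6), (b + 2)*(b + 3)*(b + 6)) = b^2 + 8*b + 12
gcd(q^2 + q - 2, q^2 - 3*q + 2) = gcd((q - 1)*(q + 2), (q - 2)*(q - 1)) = q - 1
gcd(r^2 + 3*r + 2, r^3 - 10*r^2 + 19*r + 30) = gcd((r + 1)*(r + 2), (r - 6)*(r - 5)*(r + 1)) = r + 1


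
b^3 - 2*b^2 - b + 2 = (b - 2)*(b - 1)*(b + 1)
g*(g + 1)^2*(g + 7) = g^4 + 9*g^3 + 15*g^2 + 7*g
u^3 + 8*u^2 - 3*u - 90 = (u - 3)*(u + 5)*(u + 6)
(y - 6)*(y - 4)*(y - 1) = y^3 - 11*y^2 + 34*y - 24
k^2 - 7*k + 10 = (k - 5)*(k - 2)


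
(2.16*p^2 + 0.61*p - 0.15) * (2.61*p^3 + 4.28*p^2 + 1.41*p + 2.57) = 5.6376*p^5 + 10.8369*p^4 + 5.2649*p^3 + 5.7693*p^2 + 1.3562*p - 0.3855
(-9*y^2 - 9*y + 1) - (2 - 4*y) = -9*y^2 - 5*y - 1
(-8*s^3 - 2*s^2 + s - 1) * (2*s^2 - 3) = -16*s^5 - 4*s^4 + 26*s^3 + 4*s^2 - 3*s + 3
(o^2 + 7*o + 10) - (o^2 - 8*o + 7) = 15*o + 3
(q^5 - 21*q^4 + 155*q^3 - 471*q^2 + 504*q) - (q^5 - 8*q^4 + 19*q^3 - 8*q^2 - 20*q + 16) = -13*q^4 + 136*q^3 - 463*q^2 + 524*q - 16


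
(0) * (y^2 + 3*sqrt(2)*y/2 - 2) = 0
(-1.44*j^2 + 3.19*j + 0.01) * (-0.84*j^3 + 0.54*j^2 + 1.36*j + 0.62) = 1.2096*j^5 - 3.4572*j^4 - 0.2442*j^3 + 3.451*j^2 + 1.9914*j + 0.0062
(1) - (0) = 1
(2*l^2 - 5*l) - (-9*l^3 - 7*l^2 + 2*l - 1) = 9*l^3 + 9*l^2 - 7*l + 1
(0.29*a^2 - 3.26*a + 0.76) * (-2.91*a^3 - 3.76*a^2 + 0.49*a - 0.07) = -0.8439*a^5 + 8.3962*a^4 + 10.1881*a^3 - 4.4753*a^2 + 0.6006*a - 0.0532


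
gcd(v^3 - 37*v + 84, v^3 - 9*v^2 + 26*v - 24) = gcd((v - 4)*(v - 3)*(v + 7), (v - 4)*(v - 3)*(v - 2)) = v^2 - 7*v + 12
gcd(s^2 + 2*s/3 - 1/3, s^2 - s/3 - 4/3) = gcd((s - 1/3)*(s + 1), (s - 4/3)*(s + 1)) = s + 1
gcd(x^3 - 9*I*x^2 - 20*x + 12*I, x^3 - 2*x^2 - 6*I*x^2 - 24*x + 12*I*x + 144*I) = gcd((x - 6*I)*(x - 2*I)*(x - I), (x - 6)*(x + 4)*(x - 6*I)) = x - 6*I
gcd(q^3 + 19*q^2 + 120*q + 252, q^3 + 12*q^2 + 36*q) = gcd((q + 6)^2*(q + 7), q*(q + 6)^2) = q^2 + 12*q + 36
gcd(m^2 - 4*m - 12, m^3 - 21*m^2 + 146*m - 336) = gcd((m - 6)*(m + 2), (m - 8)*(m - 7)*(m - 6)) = m - 6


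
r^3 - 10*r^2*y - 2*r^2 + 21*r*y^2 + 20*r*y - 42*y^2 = (r - 2)*(r - 7*y)*(r - 3*y)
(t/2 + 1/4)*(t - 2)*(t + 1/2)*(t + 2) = t^4/2 + t^3/2 - 15*t^2/8 - 2*t - 1/2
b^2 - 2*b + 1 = (b - 1)^2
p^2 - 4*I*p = p*(p - 4*I)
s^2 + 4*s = s*(s + 4)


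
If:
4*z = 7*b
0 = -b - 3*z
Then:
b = 0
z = 0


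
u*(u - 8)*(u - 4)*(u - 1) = u^4 - 13*u^3 + 44*u^2 - 32*u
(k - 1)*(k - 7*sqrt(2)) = k^2 - 7*sqrt(2)*k - k + 7*sqrt(2)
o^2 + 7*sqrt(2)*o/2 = o*(o + 7*sqrt(2)/2)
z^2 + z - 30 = (z - 5)*(z + 6)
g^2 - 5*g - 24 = (g - 8)*(g + 3)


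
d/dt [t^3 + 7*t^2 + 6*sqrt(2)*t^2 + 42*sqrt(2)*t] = 3*t^2 + 14*t + 12*sqrt(2)*t + 42*sqrt(2)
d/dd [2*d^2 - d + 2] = 4*d - 1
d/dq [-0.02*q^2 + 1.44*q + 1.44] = 1.44 - 0.04*q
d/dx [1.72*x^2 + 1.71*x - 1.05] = 3.44*x + 1.71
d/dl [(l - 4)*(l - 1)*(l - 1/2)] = 3*l^2 - 11*l + 13/2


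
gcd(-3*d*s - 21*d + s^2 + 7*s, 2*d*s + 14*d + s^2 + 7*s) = s + 7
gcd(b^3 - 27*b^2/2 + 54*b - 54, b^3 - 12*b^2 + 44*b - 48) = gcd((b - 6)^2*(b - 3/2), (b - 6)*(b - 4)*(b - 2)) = b - 6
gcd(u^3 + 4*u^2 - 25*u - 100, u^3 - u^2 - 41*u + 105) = u - 5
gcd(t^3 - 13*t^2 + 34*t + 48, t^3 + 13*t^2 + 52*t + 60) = 1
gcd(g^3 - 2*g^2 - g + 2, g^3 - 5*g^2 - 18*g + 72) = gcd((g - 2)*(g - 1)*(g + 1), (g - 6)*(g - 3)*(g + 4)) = 1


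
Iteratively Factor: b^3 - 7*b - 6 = (b + 2)*(b^2 - 2*b - 3) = (b - 3)*(b + 2)*(b + 1)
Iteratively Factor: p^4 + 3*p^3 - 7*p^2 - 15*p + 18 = (p + 3)*(p^3 - 7*p + 6) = (p + 3)^2*(p^2 - 3*p + 2) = (p - 2)*(p + 3)^2*(p - 1)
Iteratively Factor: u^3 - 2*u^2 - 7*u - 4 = (u + 1)*(u^2 - 3*u - 4) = (u + 1)^2*(u - 4)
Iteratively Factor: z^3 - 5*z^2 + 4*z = (z - 1)*(z^2 - 4*z) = (z - 4)*(z - 1)*(z)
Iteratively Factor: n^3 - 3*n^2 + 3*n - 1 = (n - 1)*(n^2 - 2*n + 1) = (n - 1)^2*(n - 1)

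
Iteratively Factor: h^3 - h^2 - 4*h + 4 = (h - 1)*(h^2 - 4) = (h - 1)*(h + 2)*(h - 2)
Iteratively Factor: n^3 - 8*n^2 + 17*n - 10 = (n - 1)*(n^2 - 7*n + 10) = (n - 5)*(n - 1)*(n - 2)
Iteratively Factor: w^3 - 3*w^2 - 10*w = (w)*(w^2 - 3*w - 10) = w*(w + 2)*(w - 5)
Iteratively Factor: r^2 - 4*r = (r)*(r - 4)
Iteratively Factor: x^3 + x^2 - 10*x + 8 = (x - 2)*(x^2 + 3*x - 4) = (x - 2)*(x - 1)*(x + 4)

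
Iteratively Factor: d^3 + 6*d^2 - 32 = (d + 4)*(d^2 + 2*d - 8) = (d - 2)*(d + 4)*(d + 4)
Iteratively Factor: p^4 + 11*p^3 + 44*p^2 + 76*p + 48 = (p + 4)*(p^3 + 7*p^2 + 16*p + 12) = (p + 2)*(p + 4)*(p^2 + 5*p + 6) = (p + 2)*(p + 3)*(p + 4)*(p + 2)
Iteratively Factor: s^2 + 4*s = (s + 4)*(s)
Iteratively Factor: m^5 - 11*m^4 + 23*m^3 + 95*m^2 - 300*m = (m - 4)*(m^4 - 7*m^3 - 5*m^2 + 75*m) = m*(m - 4)*(m^3 - 7*m^2 - 5*m + 75) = m*(m - 4)*(m + 3)*(m^2 - 10*m + 25) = m*(m - 5)*(m - 4)*(m + 3)*(m - 5)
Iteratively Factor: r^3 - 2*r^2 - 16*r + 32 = (r + 4)*(r^2 - 6*r + 8) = (r - 4)*(r + 4)*(r - 2)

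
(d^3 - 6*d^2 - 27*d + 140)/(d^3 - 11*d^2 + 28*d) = (d + 5)/d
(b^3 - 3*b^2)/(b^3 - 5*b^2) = (b - 3)/(b - 5)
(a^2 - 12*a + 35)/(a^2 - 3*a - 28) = (a - 5)/(a + 4)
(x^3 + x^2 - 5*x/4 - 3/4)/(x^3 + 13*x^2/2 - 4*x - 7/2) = (x + 3/2)/(x + 7)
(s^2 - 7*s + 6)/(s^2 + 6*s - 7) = (s - 6)/(s + 7)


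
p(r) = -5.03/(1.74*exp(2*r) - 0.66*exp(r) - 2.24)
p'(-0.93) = 0.28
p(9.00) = 0.00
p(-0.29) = 2.86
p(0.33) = -24.12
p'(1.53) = 0.35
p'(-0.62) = 0.75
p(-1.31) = 2.20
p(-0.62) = 2.40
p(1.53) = -0.16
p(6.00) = 0.00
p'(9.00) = 0.00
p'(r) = -5.03*(-3.48*exp(2*r) + 0.66*exp(r))/(1.74*exp(2*r) - 0.66*exp(r) - 2.24)^2 = (17.5044*exp(r) - 3.3198)*exp(r)/(-1.74*exp(2*r) + 0.66*exp(r) + 2.24)^2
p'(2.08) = 0.10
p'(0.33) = 672.84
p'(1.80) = 0.19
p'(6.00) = 0.00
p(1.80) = -0.09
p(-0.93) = 2.26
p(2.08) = -0.05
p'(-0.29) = 2.36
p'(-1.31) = 0.07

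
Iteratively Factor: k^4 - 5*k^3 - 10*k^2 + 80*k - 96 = (k - 4)*(k^3 - k^2 - 14*k + 24) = (k - 4)*(k + 4)*(k^2 - 5*k + 6) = (k - 4)*(k - 2)*(k + 4)*(k - 3)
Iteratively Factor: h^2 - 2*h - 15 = (h - 5)*(h + 3)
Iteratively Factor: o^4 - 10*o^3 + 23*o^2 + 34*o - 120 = (o - 5)*(o^3 - 5*o^2 - 2*o + 24) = (o - 5)*(o - 4)*(o^2 - o - 6) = (o - 5)*(o - 4)*(o + 2)*(o - 3)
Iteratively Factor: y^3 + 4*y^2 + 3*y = (y + 1)*(y^2 + 3*y) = (y + 1)*(y + 3)*(y)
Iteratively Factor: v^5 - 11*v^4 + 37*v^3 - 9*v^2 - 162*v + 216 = (v + 2)*(v^4 - 13*v^3 + 63*v^2 - 135*v + 108) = (v - 4)*(v + 2)*(v^3 - 9*v^2 + 27*v - 27) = (v - 4)*(v - 3)*(v + 2)*(v^2 - 6*v + 9) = (v - 4)*(v - 3)^2*(v + 2)*(v - 3)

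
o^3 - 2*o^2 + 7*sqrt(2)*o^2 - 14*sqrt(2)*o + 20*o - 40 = (o - 2)*(o + 2*sqrt(2))*(o + 5*sqrt(2))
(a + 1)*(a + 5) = a^2 + 6*a + 5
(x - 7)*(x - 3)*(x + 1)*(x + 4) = x^4 - 5*x^3 - 25*x^2 + 65*x + 84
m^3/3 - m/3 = m*(m/3 + 1/3)*(m - 1)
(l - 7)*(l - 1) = l^2 - 8*l + 7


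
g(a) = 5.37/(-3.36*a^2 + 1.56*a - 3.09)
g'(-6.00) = -0.01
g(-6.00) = -0.04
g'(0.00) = -0.88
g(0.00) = -1.74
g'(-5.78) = -0.01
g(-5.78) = -0.04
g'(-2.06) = -0.20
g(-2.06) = -0.26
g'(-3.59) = -0.05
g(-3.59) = -0.10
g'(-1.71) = -0.29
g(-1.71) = -0.34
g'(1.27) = 0.88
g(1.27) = -0.82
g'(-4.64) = -0.03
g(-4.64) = -0.06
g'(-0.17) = -1.22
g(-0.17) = -1.56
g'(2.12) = 0.31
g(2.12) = -0.36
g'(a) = 5.37*(6.72*a - 1.56)/(-3.36*a^2 + 1.56*a - 3.09)^2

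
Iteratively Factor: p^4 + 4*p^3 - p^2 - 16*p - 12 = (p + 1)*(p^3 + 3*p^2 - 4*p - 12) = (p + 1)*(p + 2)*(p^2 + p - 6) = (p + 1)*(p + 2)*(p + 3)*(p - 2)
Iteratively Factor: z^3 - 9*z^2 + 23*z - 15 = (z - 1)*(z^2 - 8*z + 15) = (z - 3)*(z - 1)*(z - 5)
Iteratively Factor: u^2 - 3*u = (u)*(u - 3)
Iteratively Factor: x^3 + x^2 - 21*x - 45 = (x + 3)*(x^2 - 2*x - 15) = (x - 5)*(x + 3)*(x + 3)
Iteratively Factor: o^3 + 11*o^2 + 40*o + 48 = (o + 3)*(o^2 + 8*o + 16) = (o + 3)*(o + 4)*(o + 4)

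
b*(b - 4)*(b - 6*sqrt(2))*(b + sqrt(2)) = b^4 - 5*sqrt(2)*b^3 - 4*b^3 - 12*b^2 + 20*sqrt(2)*b^2 + 48*b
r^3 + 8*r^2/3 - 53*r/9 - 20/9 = (r - 5/3)*(r + 1/3)*(r + 4)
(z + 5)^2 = z^2 + 10*z + 25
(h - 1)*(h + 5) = h^2 + 4*h - 5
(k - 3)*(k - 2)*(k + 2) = k^3 - 3*k^2 - 4*k + 12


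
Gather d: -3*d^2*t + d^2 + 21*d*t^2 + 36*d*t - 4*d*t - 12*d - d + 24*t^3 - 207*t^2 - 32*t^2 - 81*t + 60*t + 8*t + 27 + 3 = d^2*(1 - 3*t) + d*(21*t^2 + 32*t - 13) + 24*t^3 - 239*t^2 - 13*t + 30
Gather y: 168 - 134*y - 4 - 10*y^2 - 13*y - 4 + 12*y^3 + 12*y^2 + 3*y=12*y^3 + 2*y^2 - 144*y + 160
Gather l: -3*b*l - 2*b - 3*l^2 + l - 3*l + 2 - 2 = -2*b - 3*l^2 + l*(-3*b - 2)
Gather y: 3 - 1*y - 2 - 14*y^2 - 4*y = -14*y^2 - 5*y + 1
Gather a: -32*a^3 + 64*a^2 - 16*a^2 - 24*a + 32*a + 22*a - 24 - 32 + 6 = -32*a^3 + 48*a^2 + 30*a - 50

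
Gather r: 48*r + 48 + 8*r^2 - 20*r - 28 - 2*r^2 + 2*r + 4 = 6*r^2 + 30*r + 24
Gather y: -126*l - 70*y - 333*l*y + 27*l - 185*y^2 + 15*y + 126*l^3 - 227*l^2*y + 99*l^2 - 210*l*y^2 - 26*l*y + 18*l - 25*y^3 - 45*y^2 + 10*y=126*l^3 + 99*l^2 - 81*l - 25*y^3 + y^2*(-210*l - 230) + y*(-227*l^2 - 359*l - 45)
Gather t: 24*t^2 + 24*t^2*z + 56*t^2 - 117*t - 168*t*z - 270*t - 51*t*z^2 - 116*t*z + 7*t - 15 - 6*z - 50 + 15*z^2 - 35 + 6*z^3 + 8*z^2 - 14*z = t^2*(24*z + 80) + t*(-51*z^2 - 284*z - 380) + 6*z^3 + 23*z^2 - 20*z - 100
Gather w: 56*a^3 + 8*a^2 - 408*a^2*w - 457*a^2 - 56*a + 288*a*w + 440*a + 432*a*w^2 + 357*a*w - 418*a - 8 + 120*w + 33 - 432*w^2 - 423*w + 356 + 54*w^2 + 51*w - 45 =56*a^3 - 449*a^2 - 34*a + w^2*(432*a - 378) + w*(-408*a^2 + 645*a - 252) + 336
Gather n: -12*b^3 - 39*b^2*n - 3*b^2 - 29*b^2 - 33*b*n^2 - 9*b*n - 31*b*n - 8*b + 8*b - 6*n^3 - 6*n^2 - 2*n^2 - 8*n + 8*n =-12*b^3 - 32*b^2 - 6*n^3 + n^2*(-33*b - 8) + n*(-39*b^2 - 40*b)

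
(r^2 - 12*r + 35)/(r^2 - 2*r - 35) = (r - 5)/(r + 5)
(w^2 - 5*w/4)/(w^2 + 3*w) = (w - 5/4)/(w + 3)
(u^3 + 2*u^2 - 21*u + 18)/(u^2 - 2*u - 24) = (-u^3 - 2*u^2 + 21*u - 18)/(-u^2 + 2*u + 24)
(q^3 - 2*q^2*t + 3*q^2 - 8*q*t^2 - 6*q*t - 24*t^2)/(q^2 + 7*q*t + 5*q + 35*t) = (q^3 - 2*q^2*t + 3*q^2 - 8*q*t^2 - 6*q*t - 24*t^2)/(q^2 + 7*q*t + 5*q + 35*t)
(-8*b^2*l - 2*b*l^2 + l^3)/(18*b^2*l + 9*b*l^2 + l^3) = (-8*b^2 - 2*b*l + l^2)/(18*b^2 + 9*b*l + l^2)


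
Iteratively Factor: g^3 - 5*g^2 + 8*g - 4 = (g - 2)*(g^2 - 3*g + 2) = (g - 2)*(g - 1)*(g - 2)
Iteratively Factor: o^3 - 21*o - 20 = (o + 4)*(o^2 - 4*o - 5) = (o - 5)*(o + 4)*(o + 1)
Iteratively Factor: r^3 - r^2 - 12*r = (r)*(r^2 - r - 12) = r*(r - 4)*(r + 3)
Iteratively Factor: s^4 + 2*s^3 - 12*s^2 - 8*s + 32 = (s + 2)*(s^3 - 12*s + 16) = (s - 2)*(s + 2)*(s^2 + 2*s - 8) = (s - 2)^2*(s + 2)*(s + 4)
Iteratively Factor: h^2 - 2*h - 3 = (h - 3)*(h + 1)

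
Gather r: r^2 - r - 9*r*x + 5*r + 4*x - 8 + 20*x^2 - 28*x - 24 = r^2 + r*(4 - 9*x) + 20*x^2 - 24*x - 32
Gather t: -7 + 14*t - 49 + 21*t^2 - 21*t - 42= 21*t^2 - 7*t - 98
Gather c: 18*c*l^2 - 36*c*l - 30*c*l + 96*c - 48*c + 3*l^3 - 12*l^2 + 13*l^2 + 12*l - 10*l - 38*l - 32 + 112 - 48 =c*(18*l^2 - 66*l + 48) + 3*l^3 + l^2 - 36*l + 32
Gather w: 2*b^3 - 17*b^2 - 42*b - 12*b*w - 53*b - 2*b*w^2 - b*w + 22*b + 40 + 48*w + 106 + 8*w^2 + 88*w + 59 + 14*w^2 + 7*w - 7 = 2*b^3 - 17*b^2 - 73*b + w^2*(22 - 2*b) + w*(143 - 13*b) + 198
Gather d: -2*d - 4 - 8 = -2*d - 12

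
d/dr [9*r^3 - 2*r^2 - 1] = r*(27*r - 4)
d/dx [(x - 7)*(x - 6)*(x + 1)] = 3*x^2 - 24*x + 29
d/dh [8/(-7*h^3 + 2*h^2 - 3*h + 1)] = 8*(21*h^2 - 4*h + 3)/(7*h^3 - 2*h^2 + 3*h - 1)^2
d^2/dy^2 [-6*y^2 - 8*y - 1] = -12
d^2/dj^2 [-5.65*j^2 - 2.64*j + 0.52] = -11.3000000000000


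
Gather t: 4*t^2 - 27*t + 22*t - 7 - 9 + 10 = 4*t^2 - 5*t - 6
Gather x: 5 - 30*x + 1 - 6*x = 6 - 36*x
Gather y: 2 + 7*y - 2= 7*y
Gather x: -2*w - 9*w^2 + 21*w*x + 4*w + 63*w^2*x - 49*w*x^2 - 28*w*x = -9*w^2 - 49*w*x^2 + 2*w + x*(63*w^2 - 7*w)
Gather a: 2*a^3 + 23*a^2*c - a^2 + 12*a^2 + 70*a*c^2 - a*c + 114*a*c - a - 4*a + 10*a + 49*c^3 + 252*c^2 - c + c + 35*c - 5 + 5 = 2*a^3 + a^2*(23*c + 11) + a*(70*c^2 + 113*c + 5) + 49*c^3 + 252*c^2 + 35*c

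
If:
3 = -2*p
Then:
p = -3/2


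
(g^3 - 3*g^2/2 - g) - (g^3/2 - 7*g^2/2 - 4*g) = g^3/2 + 2*g^2 + 3*g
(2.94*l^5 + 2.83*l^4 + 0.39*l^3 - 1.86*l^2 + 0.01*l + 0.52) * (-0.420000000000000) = -1.2348*l^5 - 1.1886*l^4 - 0.1638*l^3 + 0.7812*l^2 - 0.0042*l - 0.2184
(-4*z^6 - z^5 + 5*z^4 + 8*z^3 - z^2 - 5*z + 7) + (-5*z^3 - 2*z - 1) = -4*z^6 - z^5 + 5*z^4 + 3*z^3 - z^2 - 7*z + 6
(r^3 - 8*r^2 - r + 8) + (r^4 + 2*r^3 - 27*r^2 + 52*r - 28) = r^4 + 3*r^3 - 35*r^2 + 51*r - 20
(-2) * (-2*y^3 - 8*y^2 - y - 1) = 4*y^3 + 16*y^2 + 2*y + 2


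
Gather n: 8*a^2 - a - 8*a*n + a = 8*a^2 - 8*a*n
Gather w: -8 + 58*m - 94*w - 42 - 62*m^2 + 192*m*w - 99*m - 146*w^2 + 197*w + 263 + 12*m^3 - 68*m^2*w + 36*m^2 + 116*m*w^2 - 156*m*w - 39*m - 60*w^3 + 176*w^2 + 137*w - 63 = 12*m^3 - 26*m^2 - 80*m - 60*w^3 + w^2*(116*m + 30) + w*(-68*m^2 + 36*m + 240) + 150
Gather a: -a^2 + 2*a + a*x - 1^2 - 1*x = -a^2 + a*(x + 2) - x - 1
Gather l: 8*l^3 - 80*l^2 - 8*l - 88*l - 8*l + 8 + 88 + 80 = 8*l^3 - 80*l^2 - 104*l + 176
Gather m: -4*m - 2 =-4*m - 2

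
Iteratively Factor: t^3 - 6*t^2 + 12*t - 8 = (t - 2)*(t^2 - 4*t + 4) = (t - 2)^2*(t - 2)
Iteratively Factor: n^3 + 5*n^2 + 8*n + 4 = (n + 2)*(n^2 + 3*n + 2) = (n + 2)^2*(n + 1)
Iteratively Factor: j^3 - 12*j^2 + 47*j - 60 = (j - 5)*(j^2 - 7*j + 12) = (j - 5)*(j - 3)*(j - 4)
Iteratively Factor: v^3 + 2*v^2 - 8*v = (v)*(v^2 + 2*v - 8) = v*(v - 2)*(v + 4)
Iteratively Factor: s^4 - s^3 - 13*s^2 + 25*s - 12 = (s - 1)*(s^3 - 13*s + 12) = (s - 1)^2*(s^2 + s - 12) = (s - 1)^2*(s + 4)*(s - 3)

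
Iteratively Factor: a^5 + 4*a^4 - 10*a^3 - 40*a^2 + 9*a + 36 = (a + 4)*(a^4 - 10*a^2 + 9) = (a + 3)*(a + 4)*(a^3 - 3*a^2 - a + 3) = (a - 3)*(a + 3)*(a + 4)*(a^2 - 1) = (a - 3)*(a + 1)*(a + 3)*(a + 4)*(a - 1)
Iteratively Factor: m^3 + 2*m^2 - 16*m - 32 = (m - 4)*(m^2 + 6*m + 8) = (m - 4)*(m + 4)*(m + 2)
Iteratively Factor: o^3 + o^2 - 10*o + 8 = (o + 4)*(o^2 - 3*o + 2) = (o - 1)*(o + 4)*(o - 2)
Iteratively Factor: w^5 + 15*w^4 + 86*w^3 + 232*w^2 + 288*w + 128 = (w + 2)*(w^4 + 13*w^3 + 60*w^2 + 112*w + 64) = (w + 2)*(w + 4)*(w^3 + 9*w^2 + 24*w + 16) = (w + 2)*(w + 4)^2*(w^2 + 5*w + 4) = (w + 2)*(w + 4)^3*(w + 1)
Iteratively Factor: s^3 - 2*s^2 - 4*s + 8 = (s + 2)*(s^2 - 4*s + 4) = (s - 2)*(s + 2)*(s - 2)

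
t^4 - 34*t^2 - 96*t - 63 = (t - 7)*(t + 1)*(t + 3)^2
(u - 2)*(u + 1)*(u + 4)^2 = u^4 + 7*u^3 + 6*u^2 - 32*u - 32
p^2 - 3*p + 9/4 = (p - 3/2)^2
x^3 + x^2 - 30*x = x*(x - 5)*(x + 6)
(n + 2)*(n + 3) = n^2 + 5*n + 6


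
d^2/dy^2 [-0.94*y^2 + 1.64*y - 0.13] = -1.88000000000000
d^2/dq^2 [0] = 0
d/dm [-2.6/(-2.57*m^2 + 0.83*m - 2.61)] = (2.158 - 13.364*m)/(2.57*m^2 - 0.83*m + 2.61)^2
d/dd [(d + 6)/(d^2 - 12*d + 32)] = (d^2 - 12*d - 2*(d - 6)*(d + 6) + 32)/(d^2 - 12*d + 32)^2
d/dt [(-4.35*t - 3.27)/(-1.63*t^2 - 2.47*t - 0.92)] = (7.0905*t^2 + 10.7445*t - (3.26*t + 2.47)*(4.35*t + 3.27) + 4.002)/(1.63*t^2 + 2.47*t + 0.92)^2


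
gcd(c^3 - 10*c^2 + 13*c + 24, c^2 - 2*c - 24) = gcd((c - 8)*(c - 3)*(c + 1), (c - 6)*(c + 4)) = 1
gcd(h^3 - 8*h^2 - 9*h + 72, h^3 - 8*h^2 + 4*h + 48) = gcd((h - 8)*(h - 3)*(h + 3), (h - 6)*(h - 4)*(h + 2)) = 1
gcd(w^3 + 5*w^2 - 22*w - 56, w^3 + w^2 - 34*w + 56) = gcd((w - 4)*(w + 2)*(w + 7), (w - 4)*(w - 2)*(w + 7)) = w^2 + 3*w - 28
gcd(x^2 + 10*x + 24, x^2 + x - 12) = x + 4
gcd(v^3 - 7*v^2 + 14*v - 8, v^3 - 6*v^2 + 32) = v - 4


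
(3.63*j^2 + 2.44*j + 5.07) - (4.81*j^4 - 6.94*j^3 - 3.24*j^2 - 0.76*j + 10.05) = -4.81*j^4 + 6.94*j^3 + 6.87*j^2 + 3.2*j - 4.98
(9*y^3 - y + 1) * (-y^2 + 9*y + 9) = -9*y^5 + 81*y^4 + 82*y^3 - 10*y^2 + 9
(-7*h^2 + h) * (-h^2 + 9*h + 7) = 7*h^4 - 64*h^3 - 40*h^2 + 7*h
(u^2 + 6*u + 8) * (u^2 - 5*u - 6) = u^4 + u^3 - 28*u^2 - 76*u - 48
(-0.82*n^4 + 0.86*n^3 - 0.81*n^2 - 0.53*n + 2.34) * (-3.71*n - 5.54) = 3.0422*n^5 + 1.3522*n^4 - 1.7593*n^3 + 6.4537*n^2 - 5.7452*n - 12.9636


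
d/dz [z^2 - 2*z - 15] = 2*z - 2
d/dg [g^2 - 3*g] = 2*g - 3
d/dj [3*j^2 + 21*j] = 6*j + 21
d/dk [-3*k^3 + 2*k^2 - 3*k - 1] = -9*k^2 + 4*k - 3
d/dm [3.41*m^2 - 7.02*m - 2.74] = 6.82*m - 7.02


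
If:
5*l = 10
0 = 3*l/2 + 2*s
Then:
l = 2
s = -3/2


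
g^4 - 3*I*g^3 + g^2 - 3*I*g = g*(g - 3*I)*(g - I)*(g + I)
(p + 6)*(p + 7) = p^2 + 13*p + 42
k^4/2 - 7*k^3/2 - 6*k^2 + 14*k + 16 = (k/2 + 1/2)*(k - 8)*(k - 2)*(k + 2)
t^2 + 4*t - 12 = (t - 2)*(t + 6)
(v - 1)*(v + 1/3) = v^2 - 2*v/3 - 1/3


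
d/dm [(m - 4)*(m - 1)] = 2*m - 5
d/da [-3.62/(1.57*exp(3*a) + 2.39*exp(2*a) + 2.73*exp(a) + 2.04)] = (17.0502*exp(2*a) + 17.3036*exp(a) + 9.8826)*exp(a)/(1.57*exp(3*a) + 2.39*exp(2*a) + 2.73*exp(a) + 2.04)^2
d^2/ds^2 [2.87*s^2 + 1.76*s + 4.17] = 5.74000000000000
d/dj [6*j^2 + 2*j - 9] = 12*j + 2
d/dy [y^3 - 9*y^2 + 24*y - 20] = 3*y^2 - 18*y + 24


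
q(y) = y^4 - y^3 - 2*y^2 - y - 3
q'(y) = 4*y^3 - 3*y^2 - 4*y - 1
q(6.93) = 1867.60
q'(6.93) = 1158.46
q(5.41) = 631.34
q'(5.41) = 522.92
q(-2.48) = 40.26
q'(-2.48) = -70.54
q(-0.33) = -2.84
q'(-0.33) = -0.15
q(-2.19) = 23.10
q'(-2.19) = -48.64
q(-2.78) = 65.54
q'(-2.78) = -99.01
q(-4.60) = 504.36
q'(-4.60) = -435.42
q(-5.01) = 707.58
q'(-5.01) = -559.27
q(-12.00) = 22185.00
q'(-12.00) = -7297.00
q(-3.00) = 90.00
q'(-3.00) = -124.00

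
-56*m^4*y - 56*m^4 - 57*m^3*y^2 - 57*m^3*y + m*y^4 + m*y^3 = (-8*m + y)*(m + y)*(7*m + y)*(m*y + m)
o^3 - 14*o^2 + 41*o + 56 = (o - 8)*(o - 7)*(o + 1)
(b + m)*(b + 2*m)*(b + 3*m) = b^3 + 6*b^2*m + 11*b*m^2 + 6*m^3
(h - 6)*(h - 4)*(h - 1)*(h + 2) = h^4 - 9*h^3 + 12*h^2 + 44*h - 48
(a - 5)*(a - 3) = a^2 - 8*a + 15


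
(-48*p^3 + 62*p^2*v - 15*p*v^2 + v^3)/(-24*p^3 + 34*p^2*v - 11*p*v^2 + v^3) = (8*p - v)/(4*p - v)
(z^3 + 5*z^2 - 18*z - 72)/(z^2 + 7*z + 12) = (z^2 + 2*z - 24)/(z + 4)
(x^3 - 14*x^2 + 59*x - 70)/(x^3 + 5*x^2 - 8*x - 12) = (x^2 - 12*x + 35)/(x^2 + 7*x + 6)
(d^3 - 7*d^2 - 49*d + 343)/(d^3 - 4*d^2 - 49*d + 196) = (d - 7)/(d - 4)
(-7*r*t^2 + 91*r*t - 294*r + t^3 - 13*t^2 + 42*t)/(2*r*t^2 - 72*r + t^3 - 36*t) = (-7*r*t + 49*r + t^2 - 7*t)/(2*r*t + 12*r + t^2 + 6*t)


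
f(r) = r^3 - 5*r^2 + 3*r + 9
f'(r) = 3*r^2 - 10*r + 3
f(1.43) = 5.99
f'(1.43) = -5.17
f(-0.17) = 8.34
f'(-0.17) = 4.79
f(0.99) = 8.04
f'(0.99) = -3.96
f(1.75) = 4.30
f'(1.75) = -5.31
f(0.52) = 9.35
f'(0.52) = -1.39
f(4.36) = 9.91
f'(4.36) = 16.43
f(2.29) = 1.66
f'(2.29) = -4.17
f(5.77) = 51.95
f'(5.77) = 45.18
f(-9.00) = -1152.00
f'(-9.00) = 336.00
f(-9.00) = -1152.00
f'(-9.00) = 336.00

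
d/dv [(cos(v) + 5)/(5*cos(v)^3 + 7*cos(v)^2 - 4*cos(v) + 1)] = 16*(155*cos(v)/2 + 41*cos(2*v) + 5*cos(3*v)/2 + 20)*sin(v)/(cos(v) - 14*cos(2*v) - 5*cos(3*v) - 18)^2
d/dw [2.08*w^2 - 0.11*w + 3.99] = 4.16*w - 0.11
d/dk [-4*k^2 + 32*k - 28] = 32 - 8*k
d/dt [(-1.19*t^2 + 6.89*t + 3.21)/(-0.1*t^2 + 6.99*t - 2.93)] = (-7.6291*t^2 + 7.6154*t - 42.6256)/(0.01*t^4 - 1.398*t^3 + 49.4461*t^2 - 40.9614*t + 8.5849)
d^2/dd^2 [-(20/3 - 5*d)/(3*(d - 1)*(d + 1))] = 10*(3*d^3 - 12*d^2 + 9*d - 4)/(9*(d^6 - 3*d^4 + 3*d^2 - 1))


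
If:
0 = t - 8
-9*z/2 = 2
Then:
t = 8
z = -4/9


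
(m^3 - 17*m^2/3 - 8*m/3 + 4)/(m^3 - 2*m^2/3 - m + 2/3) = (m - 6)/(m - 1)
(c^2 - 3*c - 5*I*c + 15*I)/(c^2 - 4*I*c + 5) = (c - 3)/(c + I)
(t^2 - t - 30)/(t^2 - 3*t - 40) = (t - 6)/(t - 8)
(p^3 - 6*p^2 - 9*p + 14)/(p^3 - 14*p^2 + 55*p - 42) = (p + 2)/(p - 6)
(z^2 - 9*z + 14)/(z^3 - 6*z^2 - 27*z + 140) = (z - 2)/(z^2 + z - 20)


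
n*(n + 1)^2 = n^3 + 2*n^2 + n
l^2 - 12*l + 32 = (l - 8)*(l - 4)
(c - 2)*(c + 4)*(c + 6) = c^3 + 8*c^2 + 4*c - 48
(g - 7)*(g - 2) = g^2 - 9*g + 14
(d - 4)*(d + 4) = d^2 - 16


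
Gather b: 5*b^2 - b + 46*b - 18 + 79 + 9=5*b^2 + 45*b + 70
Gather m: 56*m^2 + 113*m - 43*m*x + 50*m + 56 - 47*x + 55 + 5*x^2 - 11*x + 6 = 56*m^2 + m*(163 - 43*x) + 5*x^2 - 58*x + 117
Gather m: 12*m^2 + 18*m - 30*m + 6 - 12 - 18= 12*m^2 - 12*m - 24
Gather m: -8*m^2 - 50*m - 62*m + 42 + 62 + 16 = -8*m^2 - 112*m + 120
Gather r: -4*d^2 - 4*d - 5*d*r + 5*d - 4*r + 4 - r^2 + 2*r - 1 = -4*d^2 + d - r^2 + r*(-5*d - 2) + 3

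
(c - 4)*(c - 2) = c^2 - 6*c + 8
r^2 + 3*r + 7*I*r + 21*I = (r + 3)*(r + 7*I)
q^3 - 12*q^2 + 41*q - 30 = (q - 6)*(q - 5)*(q - 1)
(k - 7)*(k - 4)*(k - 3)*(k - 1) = k^4 - 15*k^3 + 75*k^2 - 145*k + 84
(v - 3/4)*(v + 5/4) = v^2 + v/2 - 15/16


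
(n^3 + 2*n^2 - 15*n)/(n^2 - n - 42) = n*(-n^2 - 2*n + 15)/(-n^2 + n + 42)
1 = 1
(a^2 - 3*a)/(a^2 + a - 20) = a*(a - 3)/(a^2 + a - 20)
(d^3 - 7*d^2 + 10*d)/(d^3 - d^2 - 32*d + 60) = d/(d + 6)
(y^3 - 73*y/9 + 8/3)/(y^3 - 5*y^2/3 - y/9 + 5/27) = 3*(3*y^2 + y - 24)/(9*y^2 - 12*y - 5)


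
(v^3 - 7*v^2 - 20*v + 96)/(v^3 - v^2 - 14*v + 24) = (v - 8)/(v - 2)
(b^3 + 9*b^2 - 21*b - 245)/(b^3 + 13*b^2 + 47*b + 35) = (b^2 + 2*b - 35)/(b^2 + 6*b + 5)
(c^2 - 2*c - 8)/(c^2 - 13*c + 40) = (c^2 - 2*c - 8)/(c^2 - 13*c + 40)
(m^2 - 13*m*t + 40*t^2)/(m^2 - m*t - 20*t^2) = (m - 8*t)/(m + 4*t)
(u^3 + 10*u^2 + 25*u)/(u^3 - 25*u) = (u + 5)/(u - 5)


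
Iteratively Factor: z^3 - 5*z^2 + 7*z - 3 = (z - 1)*(z^2 - 4*z + 3) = (z - 3)*(z - 1)*(z - 1)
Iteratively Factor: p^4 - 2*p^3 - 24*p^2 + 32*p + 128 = (p - 4)*(p^3 + 2*p^2 - 16*p - 32) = (p - 4)*(p + 2)*(p^2 - 16) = (p - 4)*(p + 2)*(p + 4)*(p - 4)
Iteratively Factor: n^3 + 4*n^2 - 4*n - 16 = (n + 2)*(n^2 + 2*n - 8) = (n - 2)*(n + 2)*(n + 4)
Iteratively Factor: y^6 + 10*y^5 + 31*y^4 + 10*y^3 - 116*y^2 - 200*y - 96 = (y + 2)*(y^5 + 8*y^4 + 15*y^3 - 20*y^2 - 76*y - 48) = (y + 2)*(y + 3)*(y^4 + 5*y^3 - 20*y - 16) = (y + 2)^2*(y + 3)*(y^3 + 3*y^2 - 6*y - 8) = (y + 1)*(y + 2)^2*(y + 3)*(y^2 + 2*y - 8) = (y + 1)*(y + 2)^2*(y + 3)*(y + 4)*(y - 2)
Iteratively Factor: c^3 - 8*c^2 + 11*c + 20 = (c - 4)*(c^2 - 4*c - 5) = (c - 5)*(c - 4)*(c + 1)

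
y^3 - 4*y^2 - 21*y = y*(y - 7)*(y + 3)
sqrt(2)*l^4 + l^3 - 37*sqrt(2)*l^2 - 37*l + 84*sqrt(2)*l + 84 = (l - 4)*(l - 3)*(l + 7)*(sqrt(2)*l + 1)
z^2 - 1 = (z - 1)*(z + 1)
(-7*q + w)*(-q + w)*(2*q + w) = 14*q^3 - 9*q^2*w - 6*q*w^2 + w^3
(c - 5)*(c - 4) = c^2 - 9*c + 20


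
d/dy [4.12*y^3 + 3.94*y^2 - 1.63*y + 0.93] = 12.36*y^2 + 7.88*y - 1.63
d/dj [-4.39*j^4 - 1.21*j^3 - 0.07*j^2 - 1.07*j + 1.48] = -17.56*j^3 - 3.63*j^2 - 0.14*j - 1.07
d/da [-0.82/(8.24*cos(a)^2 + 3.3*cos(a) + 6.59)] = -(13.5136*cos(a) + 2.706)*sin(a)/(8.24*cos(a)^2 + 3.3*cos(a) + 6.59)^2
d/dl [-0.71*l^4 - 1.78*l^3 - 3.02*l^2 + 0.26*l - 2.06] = -2.84*l^3 - 5.34*l^2 - 6.04*l + 0.26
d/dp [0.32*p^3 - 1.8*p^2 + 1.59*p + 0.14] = 0.96*p^2 - 3.6*p + 1.59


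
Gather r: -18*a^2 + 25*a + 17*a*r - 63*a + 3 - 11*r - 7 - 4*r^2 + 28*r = -18*a^2 - 38*a - 4*r^2 + r*(17*a + 17) - 4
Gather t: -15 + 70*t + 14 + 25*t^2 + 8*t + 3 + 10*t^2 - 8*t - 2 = 35*t^2 + 70*t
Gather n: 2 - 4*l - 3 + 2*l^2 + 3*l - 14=2*l^2 - l - 15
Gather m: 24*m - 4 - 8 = 24*m - 12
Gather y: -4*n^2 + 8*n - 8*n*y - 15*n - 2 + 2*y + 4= -4*n^2 - 7*n + y*(2 - 8*n) + 2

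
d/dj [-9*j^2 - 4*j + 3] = -18*j - 4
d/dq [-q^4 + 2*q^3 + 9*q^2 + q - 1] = -4*q^3 + 6*q^2 + 18*q + 1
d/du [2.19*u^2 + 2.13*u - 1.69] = 4.38*u + 2.13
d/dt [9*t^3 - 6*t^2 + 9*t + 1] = 27*t^2 - 12*t + 9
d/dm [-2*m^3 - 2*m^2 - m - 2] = -6*m^2 - 4*m - 1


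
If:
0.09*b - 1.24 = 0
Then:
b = 13.78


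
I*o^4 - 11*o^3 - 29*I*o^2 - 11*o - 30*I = (o + I)*(o + 5*I)*(o + 6*I)*(I*o + 1)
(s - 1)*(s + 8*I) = s^2 - s + 8*I*s - 8*I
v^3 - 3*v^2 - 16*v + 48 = (v - 4)*(v - 3)*(v + 4)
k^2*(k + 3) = k^3 + 3*k^2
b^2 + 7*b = b*(b + 7)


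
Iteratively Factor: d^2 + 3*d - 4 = (d - 1)*(d + 4)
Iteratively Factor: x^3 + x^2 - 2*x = (x)*(x^2 + x - 2) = x*(x + 2)*(x - 1)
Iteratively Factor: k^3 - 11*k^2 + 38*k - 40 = (k - 2)*(k^2 - 9*k + 20) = (k - 4)*(k - 2)*(k - 5)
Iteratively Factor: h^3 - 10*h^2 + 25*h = (h - 5)*(h^2 - 5*h) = (h - 5)^2*(h)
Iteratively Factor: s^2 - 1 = (s + 1)*(s - 1)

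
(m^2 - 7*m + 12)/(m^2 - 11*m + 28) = (m - 3)/(m - 7)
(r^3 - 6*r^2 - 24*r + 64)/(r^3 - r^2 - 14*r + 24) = (r - 8)/(r - 3)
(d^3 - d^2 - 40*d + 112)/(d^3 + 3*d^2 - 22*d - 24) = (d^2 + 3*d - 28)/(d^2 + 7*d + 6)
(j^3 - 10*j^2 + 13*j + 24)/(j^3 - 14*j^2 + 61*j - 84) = (j^2 - 7*j - 8)/(j^2 - 11*j + 28)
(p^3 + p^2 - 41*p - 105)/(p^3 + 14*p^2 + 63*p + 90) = (p - 7)/(p + 6)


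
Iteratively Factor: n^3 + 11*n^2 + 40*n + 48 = (n + 4)*(n^2 + 7*n + 12) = (n + 3)*(n + 4)*(n + 4)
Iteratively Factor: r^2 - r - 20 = (r - 5)*(r + 4)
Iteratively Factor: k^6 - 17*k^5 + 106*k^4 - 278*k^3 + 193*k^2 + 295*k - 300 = (k - 5)*(k^5 - 12*k^4 + 46*k^3 - 48*k^2 - 47*k + 60) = (k - 5)*(k - 3)*(k^4 - 9*k^3 + 19*k^2 + 9*k - 20) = (k - 5)*(k - 3)*(k - 1)*(k^3 - 8*k^2 + 11*k + 20) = (k - 5)*(k - 3)*(k - 1)*(k + 1)*(k^2 - 9*k + 20) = (k - 5)*(k - 4)*(k - 3)*(k - 1)*(k + 1)*(k - 5)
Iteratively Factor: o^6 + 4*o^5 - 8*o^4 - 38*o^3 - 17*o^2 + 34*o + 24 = (o + 1)*(o^5 + 3*o^4 - 11*o^3 - 27*o^2 + 10*o + 24) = (o + 1)^2*(o^4 + 2*o^3 - 13*o^2 - 14*o + 24) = (o + 1)^2*(o + 2)*(o^3 - 13*o + 12) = (o - 1)*(o + 1)^2*(o + 2)*(o^2 + o - 12) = (o - 1)*(o + 1)^2*(o + 2)*(o + 4)*(o - 3)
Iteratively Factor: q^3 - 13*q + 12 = (q - 1)*(q^2 + q - 12) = (q - 3)*(q - 1)*(q + 4)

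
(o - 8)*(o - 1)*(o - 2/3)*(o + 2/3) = o^4 - 9*o^3 + 68*o^2/9 + 4*o - 32/9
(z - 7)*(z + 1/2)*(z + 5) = z^3 - 3*z^2/2 - 36*z - 35/2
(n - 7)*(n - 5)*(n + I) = n^3 - 12*n^2 + I*n^2 + 35*n - 12*I*n + 35*I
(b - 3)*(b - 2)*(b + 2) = b^3 - 3*b^2 - 4*b + 12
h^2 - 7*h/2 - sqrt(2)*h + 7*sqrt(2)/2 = (h - 7/2)*(h - sqrt(2))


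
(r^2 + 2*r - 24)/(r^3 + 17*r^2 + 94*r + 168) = (r - 4)/(r^2 + 11*r + 28)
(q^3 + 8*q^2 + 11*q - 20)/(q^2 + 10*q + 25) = (q^2 + 3*q - 4)/(q + 5)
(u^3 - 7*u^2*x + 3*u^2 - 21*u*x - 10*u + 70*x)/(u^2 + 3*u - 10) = u - 7*x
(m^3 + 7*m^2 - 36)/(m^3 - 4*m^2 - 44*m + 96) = (m + 3)/(m - 8)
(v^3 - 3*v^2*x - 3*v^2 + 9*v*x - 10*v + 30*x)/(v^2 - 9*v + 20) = (v^2 - 3*v*x + 2*v - 6*x)/(v - 4)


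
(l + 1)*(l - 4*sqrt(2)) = l^2 - 4*sqrt(2)*l + l - 4*sqrt(2)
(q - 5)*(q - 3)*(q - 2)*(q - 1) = q^4 - 11*q^3 + 41*q^2 - 61*q + 30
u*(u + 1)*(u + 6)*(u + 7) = u^4 + 14*u^3 + 55*u^2 + 42*u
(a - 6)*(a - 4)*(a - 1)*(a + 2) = a^4 - 9*a^3 + 12*a^2 + 44*a - 48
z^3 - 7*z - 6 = (z - 3)*(z + 1)*(z + 2)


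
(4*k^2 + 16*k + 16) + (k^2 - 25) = 5*k^2 + 16*k - 9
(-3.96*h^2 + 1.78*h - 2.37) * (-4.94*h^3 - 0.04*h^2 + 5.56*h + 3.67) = 19.5624*h^5 - 8.6348*h^4 - 10.381*h^3 - 4.5416*h^2 - 6.6446*h - 8.6979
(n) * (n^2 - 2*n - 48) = n^3 - 2*n^2 - 48*n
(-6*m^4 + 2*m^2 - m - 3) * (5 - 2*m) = 12*m^5 - 30*m^4 - 4*m^3 + 12*m^2 + m - 15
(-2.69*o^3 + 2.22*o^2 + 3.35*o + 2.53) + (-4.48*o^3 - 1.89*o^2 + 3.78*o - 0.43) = -7.17*o^3 + 0.33*o^2 + 7.13*o + 2.1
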